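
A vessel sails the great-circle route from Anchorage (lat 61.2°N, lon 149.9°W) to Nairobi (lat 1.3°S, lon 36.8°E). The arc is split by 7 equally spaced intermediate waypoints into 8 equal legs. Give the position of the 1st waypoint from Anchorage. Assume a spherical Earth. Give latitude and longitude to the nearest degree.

≈ lat 76°N, lon 158°W

Convert each endpoint to a unit vector on the sphere (x = cos φ cos λ, y = cos φ sin λ, z = sin φ).
The central angle between the endpoints is δ = arccos(p₁·p₂) ≈ 2.092 rad (119.9°).
Interpolate at f = 1/8 with slerp weights a = sin((1−f)δ)/sin δ ≈ 1.115, b = sin(fδ)/sin δ ≈ 0.298.
p = a·p₁ + b·p₂ ≈ (-0.226, -0.091, 0.970); φ = arcsin(p_z) ≈ 75.92°, λ = atan2(p_y, p_x) ≈ -158.12°.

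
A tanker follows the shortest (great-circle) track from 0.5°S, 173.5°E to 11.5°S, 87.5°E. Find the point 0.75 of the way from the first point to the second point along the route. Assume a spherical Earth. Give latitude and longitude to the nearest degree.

Write both endpoints as unit vectors p₁, p₂ with components (cos φ cos λ, cos φ sin λ, sin φ).
The central angle between the endpoints is δ = arccos(p₁·p₂) ≈ 1.501 rad (86.0°).
Interpolate at f = 0.75 with slerp weights a = sin((1−f)δ)/sin δ ≈ 0.367, b = sin(fδ)/sin δ ≈ 0.905.
p = a·p₁ + b·p₂ ≈ (-0.326, 0.927, -0.184); φ = arcsin(p_z) ≈ -10.58°, λ = atan2(p_y, p_x) ≈ 109.39°.

≈ 11°S, 109°E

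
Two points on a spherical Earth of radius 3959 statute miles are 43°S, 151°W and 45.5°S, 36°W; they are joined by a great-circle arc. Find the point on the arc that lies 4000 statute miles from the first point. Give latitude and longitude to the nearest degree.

Write both endpoints as unit vectors p₁, p₂ with components (cos φ cos λ, cos φ sin λ, sin φ).
The central angle between the endpoints is δ = arccos(p₁·p₂) ≈ 1.298 rad (74.3°). The total great-circle distance is δ·R ≈ 1.298 × 3959 ≈ 5137 mi, so the target fraction is f = 4000/5137 ≈ 0.779.
Interpolate at f ≈ 0.779 with slerp weights a = sin((1−f)δ)/sin δ ≈ 0.294, b = sin(fδ)/sin δ ≈ 0.880.
p = a·p₁ + b·p₂ ≈ (0.311, -0.467, -0.828); φ = arcsin(p_z) ≈ -55.90°, λ = atan2(p_y, p_x) ≈ -56.36°.

≈ 56°S, 56°W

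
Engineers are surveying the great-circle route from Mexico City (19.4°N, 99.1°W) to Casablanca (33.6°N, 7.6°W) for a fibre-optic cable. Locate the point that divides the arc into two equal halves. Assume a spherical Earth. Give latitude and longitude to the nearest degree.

Write both endpoints as unit vectors p₁, p₂ with components (cos φ cos λ, cos φ sin λ, sin φ).
The central angle between the endpoints is δ = arccos(p₁·p₂) ≈ 1.407 rad (80.6°).
Interpolate at f = 1/2 with slerp weights a = sin((1−f)δ)/sin δ ≈ 0.656, b = sin(fδ)/sin δ ≈ 0.656.
p = a·p₁ + b·p₂ ≈ (0.443, -0.683, 0.581); φ = arcsin(p_z) ≈ 35.49°, λ = atan2(p_y, p_x) ≈ -57.00°.

≈ (35°N, 57°W)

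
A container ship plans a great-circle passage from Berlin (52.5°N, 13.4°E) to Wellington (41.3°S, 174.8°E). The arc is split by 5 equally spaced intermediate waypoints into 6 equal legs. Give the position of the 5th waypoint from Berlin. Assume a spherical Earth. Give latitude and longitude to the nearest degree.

From cos δ = sin φ₁ sin φ₂ + cos φ₁ cos φ₂ cos Δλ, the central angle is δ ≈ 2.848 rad (163.2°).
Interpolate at f = 5/6 with slerp weights a = sin((1−f)δ)/sin δ ≈ 1.576, b = sin(fδ)/sin δ ≈ 2.398.
p = a·p₁ + b·p₂ ≈ (-0.861, 0.386, -0.332); φ = arcsin(p_z) ≈ -19.40°, λ = atan2(p_y, p_x) ≈ 155.86°.

≈ (19°S, 156°E)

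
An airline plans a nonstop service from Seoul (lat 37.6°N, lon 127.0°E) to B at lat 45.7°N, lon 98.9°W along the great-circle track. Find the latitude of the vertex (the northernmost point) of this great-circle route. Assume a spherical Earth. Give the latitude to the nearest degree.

The great circle lies in the plane with unit normal n̂ = (p₁ × p₂)/|p₁ × p₂|.
Here n̂_z ≈ +0.398; the vertex latitude is φ_max = arccos|n̂_z| ≈ 66.6°.
Check via Clairaut: cos φ_max = |cos φ₁| · sin C = cos(37.6°)·sin(30.1°) ≈ 0.398, again giving ≈ 66.6°.

≈ 67°N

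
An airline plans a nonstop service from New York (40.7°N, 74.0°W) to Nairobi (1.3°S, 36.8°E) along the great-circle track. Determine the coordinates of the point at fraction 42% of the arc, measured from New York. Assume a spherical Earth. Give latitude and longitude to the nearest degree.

≈ 36°N, 16°W

From cos δ = sin φ₁ sin φ₂ + cos φ₁ cos φ₂ cos Δλ, the central angle is δ ≈ 1.859 rad (106.5°).
Interpolate at f = 0.42 with slerp weights a = sin((1−f)δ)/sin δ ≈ 0.919, b = sin(fδ)/sin δ ≈ 0.734.
p = a·p₁ + b·p₂ ≈ (0.780, -0.230, 0.583); φ = arcsin(p_z) ≈ 35.63°, λ = atan2(p_y, p_x) ≈ -16.44°.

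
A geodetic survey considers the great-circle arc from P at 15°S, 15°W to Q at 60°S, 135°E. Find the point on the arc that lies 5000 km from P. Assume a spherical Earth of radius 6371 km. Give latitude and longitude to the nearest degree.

≈ 57°S, 5°E

The haversine formula gives a central angle δ ≈ 1.766 rad (101.2°) between the endpoints. The total great-circle distance is δ·R ≈ 1.766 × 6371 ≈ 11252 km, so the target fraction is f = 5000/11252 ≈ 0.444.
Interpolate at f ≈ 0.444 with slerp weights a = sin((1−f)δ)/sin δ ≈ 0.847, b = sin(fδ)/sin δ ≈ 0.720.
p = a·p₁ + b·p₂ ≈ (0.536, 0.043, -0.843); φ = arcsin(p_z) ≈ -57.48°, λ = atan2(p_y, p_x) ≈ 4.57°.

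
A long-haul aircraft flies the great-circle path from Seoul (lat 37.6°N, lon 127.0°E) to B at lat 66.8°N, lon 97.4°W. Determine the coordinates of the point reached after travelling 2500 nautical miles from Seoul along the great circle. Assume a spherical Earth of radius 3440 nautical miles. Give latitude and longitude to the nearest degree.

Convert each endpoint to a unit vector on the sphere (x = cos φ cos λ, y = cos φ sin λ, z = sin φ).
The central angle between the endpoints is δ = arccos(p₁·p₂) ≈ 1.226 rad (70.3°). The total great-circle distance is δ·R ≈ 1.226 × 3440 ≈ 4218 nmi, so the target fraction is f = 2500/4218 ≈ 0.593.
Interpolate at f ≈ 0.593 with slerp weights a = sin((1−f)δ)/sin δ ≈ 0.509, b = sin(fδ)/sin δ ≈ 0.706.
p = a·p₁ + b·p₂ ≈ (-0.278, 0.046, 0.959); φ = arcsin(p_z) ≈ 73.60°, λ = atan2(p_y, p_x) ≈ 170.58°.

≈ lat 74°N, lon 171°E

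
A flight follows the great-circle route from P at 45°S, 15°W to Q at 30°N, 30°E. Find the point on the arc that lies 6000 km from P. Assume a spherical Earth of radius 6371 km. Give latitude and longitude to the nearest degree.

Convert each endpoint to a unit vector on the sphere (x = cos φ cos λ, y = cos φ sin λ, z = sin φ).
The central angle between the endpoints is δ = arccos(p₁·p₂) ≈ 1.491 rad (85.4°). The total great-circle distance is δ·R ≈ 1.491 × 6371 ≈ 9501 km, so the target fraction is f = 6000/9501 ≈ 0.632.
Interpolate at f ≈ 0.632 with slerp weights a = sin((1−f)δ)/sin δ ≈ 0.524, b = sin(fδ)/sin δ ≈ 0.811.
p = a·p₁ + b·p₂ ≈ (0.966, 0.255, 0.035); φ = arcsin(p_z) ≈ 2.01°, λ = atan2(p_y, p_x) ≈ 14.80°.

≈ 2°N, 15°E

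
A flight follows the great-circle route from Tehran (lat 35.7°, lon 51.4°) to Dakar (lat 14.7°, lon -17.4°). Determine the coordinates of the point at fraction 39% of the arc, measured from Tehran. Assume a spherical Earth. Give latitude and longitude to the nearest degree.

The haversine formula gives a central angle δ ≈ 1.124 rad (64.4°) between the endpoints.
Interpolate at f = 0.39 with slerp weights a = sin((1−f)δ)/sin δ ≈ 0.702, b = sin(fδ)/sin δ ≈ 0.471.
p = a·p₁ + b·p₂ ≈ (0.790, 0.309, 0.529); φ = arcsin(p_z) ≈ 31.95°, λ = atan2(p_y, p_x) ≈ 21.39°.

≈ lat 32°, lon 21°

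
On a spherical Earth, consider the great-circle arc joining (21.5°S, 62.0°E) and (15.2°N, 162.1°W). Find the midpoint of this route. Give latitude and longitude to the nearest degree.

Convert each endpoint to a unit vector on the sphere (x = cos φ cos λ, y = cos φ sin λ, z = sin φ).
The central angle between the endpoints is δ = arccos(p₁·p₂) ≈ 2.405 rad (137.8°).
Interpolate at f = 1/2 with slerp weights a = sin((1−f)δ)/sin δ ≈ 1.389, b = sin(fδ)/sin δ ≈ 1.389.
p = a·p₁ + b·p₂ ≈ (-0.669, 0.729, -0.145); φ = arcsin(p_z) ≈ -8.33°, λ = atan2(p_y, p_x) ≈ 132.53°.

≈ (8°S, 133°E)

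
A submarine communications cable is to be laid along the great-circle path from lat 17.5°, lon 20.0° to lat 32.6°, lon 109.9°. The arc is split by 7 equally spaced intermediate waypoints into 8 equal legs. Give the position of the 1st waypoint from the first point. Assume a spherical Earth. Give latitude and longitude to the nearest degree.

≈ lat 23°, lon 29°

Write both endpoints as unit vectors p₁, p₂ with components (cos φ cos λ, cos φ sin λ, sin φ).
The central angle between the endpoints is δ = arccos(p₁·p₂) ≈ 1.407 rad (80.6°).
Interpolate at f = 1/8 with slerp weights a = sin((1−f)δ)/sin δ ≈ 0.956, b = sin(fδ)/sin δ ≈ 0.177.
p = a·p₁ + b·p₂ ≈ (0.806, 0.452, 0.383); φ = arcsin(p_z) ≈ 22.51°, λ = atan2(p_y, p_x) ≈ 29.31°.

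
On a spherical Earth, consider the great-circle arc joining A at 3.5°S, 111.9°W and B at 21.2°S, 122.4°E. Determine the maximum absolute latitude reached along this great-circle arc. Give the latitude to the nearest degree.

The great circle lies in the plane with unit normal n̂ = (p₁ × p₂)/|p₁ × p₂|.
Here n̂_z ≈ -0.885; the vertex latitude is φ_max = arccos|n̂_z| ≈ 27.7°.
Check via Clairaut: cos φ_max = |cos φ₁| · sin C = cos(3.5°)·sin(117.5°) ≈ 0.885, again giving ≈ 27.7°.

≈ 28°S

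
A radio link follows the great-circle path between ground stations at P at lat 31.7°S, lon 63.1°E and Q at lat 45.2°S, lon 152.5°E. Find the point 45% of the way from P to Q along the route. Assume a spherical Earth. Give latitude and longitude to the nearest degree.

≈ lat 47°S, lon 98°E

The haversine formula gives a central angle δ ≈ 1.182 rad (67.7°) between the endpoints.
Interpolate at f = 0.45 with slerp weights a = sin((1−f)δ)/sin δ ≈ 0.654, b = sin(fδ)/sin δ ≈ 0.548.
p = a·p₁ + b·p₂ ≈ (-0.091, 0.675, -0.733); φ = arcsin(p_z) ≈ -47.10°, λ = atan2(p_y, p_x) ≈ 97.66°.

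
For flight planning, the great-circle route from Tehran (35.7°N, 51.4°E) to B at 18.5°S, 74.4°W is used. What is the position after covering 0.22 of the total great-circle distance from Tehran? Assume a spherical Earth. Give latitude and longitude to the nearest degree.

Convert each endpoint to a unit vector on the sphere (x = cos φ cos λ, y = cos φ sin λ, z = sin φ).
The central angle between the endpoints is δ = arccos(p₁·p₂) ≈ 2.260 rad (129.5°).
Interpolate at f = 0.22 with slerp weights a = sin((1−f)δ)/sin δ ≈ 1.272, b = sin(fδ)/sin δ ≈ 0.618.
p = a·p₁ + b·p₂ ≈ (0.802, 0.243, 0.546); φ = arcsin(p_z) ≈ 33.10°, λ = atan2(p_y, p_x) ≈ 16.85°.

≈ 33°N, 17°E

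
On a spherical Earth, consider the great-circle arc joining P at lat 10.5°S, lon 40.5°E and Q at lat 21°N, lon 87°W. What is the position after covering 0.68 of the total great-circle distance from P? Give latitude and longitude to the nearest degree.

≈ lat 18°N, lon 43°W

Write both endpoints as unit vectors p₁, p₂ with components (cos φ cos λ, cos φ sin λ, sin φ).
The central angle between the endpoints is δ = arccos(p₁·p₂) ≈ 2.245 rad (128.6°).
Interpolate at f = 0.68 with slerp weights a = sin((1−f)δ)/sin δ ≈ 0.842, b = sin(fδ)/sin δ ≈ 1.279.
p = a·p₁ + b·p₂ ≈ (0.692, -0.654, 0.305); φ = arcsin(p_z) ≈ 17.74°, λ = atan2(p_y, p_x) ≈ -43.38°.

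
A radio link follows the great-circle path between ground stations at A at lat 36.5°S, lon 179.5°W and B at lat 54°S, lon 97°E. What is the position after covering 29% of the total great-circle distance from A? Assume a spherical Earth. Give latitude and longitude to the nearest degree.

Write both endpoints as unit vectors p₁, p₂ with components (cos φ cos λ, cos φ sin λ, sin φ).
The central angle between the endpoints is δ = arccos(p₁·p₂) ≈ 1.007 rad (57.7°).
Interpolate at f = 0.29 with slerp weights a = sin((1−f)δ)/sin δ ≈ 0.776, b = sin(fδ)/sin δ ≈ 0.341.
p = a·p₁ + b·p₂ ≈ (-0.648, 0.193, -0.737); φ = arcsin(p_z) ≈ -47.46°, λ = atan2(p_y, p_x) ≈ 163.39°.

≈ lat 47°S, lon 163°E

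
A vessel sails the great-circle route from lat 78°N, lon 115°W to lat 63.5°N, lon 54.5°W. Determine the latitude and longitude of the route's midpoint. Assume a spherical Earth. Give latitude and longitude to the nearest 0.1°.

≈ lat 72.9°N, lon 72.8°W

From cos δ = sin φ₁ sin φ₂ + cos φ₁ cos φ₂ cos Δλ, the central angle is δ ≈ 0.400 rad (22.9°).
Interpolate at f = 1/2 with slerp weights a = sin((1−f)δ)/sin δ ≈ 0.510, b = sin(fδ)/sin δ ≈ 0.510.
p = a·p₁ + b·p₂ ≈ (0.087, -0.281, 0.956); φ = arcsin(p_z) ≈ 72.86°, λ = atan2(p_y, p_x) ≈ -72.76°.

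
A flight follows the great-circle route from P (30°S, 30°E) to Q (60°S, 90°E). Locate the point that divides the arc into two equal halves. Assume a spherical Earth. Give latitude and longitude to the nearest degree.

Convert each endpoint to a unit vector on the sphere (x = cos φ cos λ, y = cos φ sin λ, z = sin φ).
The central angle between the endpoints is δ = arccos(p₁·p₂) ≈ 0.864 rad (49.5°).
Interpolate at f = 1/2 with slerp weights a = sin((1−f)δ)/sin δ ≈ 0.551, b = sin(fδ)/sin δ ≈ 0.551.
p = a·p₁ + b·p₂ ≈ (0.413, 0.514, -0.752); φ = arcsin(p_z) ≈ -48.77°, λ = atan2(p_y, p_x) ≈ 51.21°.

≈ (49°S, 51°E)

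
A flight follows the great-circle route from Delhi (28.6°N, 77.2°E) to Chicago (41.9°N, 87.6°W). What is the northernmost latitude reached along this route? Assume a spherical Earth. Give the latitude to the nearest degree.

≈ 80°N

The great circle lies in the plane with unit normal n̂ = (p₁ × p₂)/|p₁ × p₂|.
Here n̂_z ≈ -0.180; the vertex latitude is φ_max = arccos|n̂_z| ≈ 79.6°.
Check via Clairaut: cos φ_max = |cos φ₁| · sin C = cos(28.6°)·sin(11.8°) ≈ 0.180, again giving ≈ 79.6°.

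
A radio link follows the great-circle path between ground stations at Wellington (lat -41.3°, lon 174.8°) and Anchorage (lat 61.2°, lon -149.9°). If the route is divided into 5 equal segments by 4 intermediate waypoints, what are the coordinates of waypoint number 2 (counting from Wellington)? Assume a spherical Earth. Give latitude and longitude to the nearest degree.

≈ lat 0°, lon -174°

Convert each endpoint to a unit vector on the sphere (x = cos φ cos λ, y = cos φ sin λ, z = sin φ).
The central angle between the endpoints is δ = arccos(p₁·p₂) ≈ 1.858 rad (106.4°).
Interpolate at f = 2/5 with slerp weights a = sin((1−f)δ)/sin δ ≈ 0.936, b = sin(fδ)/sin δ ≈ 0.705.
p = a·p₁ + b·p₂ ≈ (-0.994, -0.107, 0.000); φ = arcsin(p_z) ≈ 0.02°, λ = atan2(p_y, p_x) ≈ -173.88°.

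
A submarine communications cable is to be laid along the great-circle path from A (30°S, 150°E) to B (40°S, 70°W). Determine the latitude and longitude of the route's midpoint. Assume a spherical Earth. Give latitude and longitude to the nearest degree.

Write both endpoints as unit vectors p₁, p₂ with components (cos φ cos λ, cos φ sin λ, sin φ).
The central angle between the endpoints is δ = arccos(p₁·p₂) ≈ 1.759 rad (100.8°).
Interpolate at f = 1/2 with slerp weights a = sin((1−f)δ)/sin δ ≈ 0.784, b = sin(fδ)/sin δ ≈ 0.784.
p = a·p₁ + b·p₂ ≈ (-0.383, -0.225, -0.896); φ = arcsin(p_z) ≈ -63.65°, λ = atan2(p_y, p_x) ≈ -149.55°.

≈ (64°S, 150°W)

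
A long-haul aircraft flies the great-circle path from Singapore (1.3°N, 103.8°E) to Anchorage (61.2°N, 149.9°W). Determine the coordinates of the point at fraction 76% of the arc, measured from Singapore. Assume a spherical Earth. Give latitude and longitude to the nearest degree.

≈ 59°N, 163°E

The haversine formula gives a central angle δ ≈ 1.686 rad (96.6°) between the endpoints.
Interpolate at f = 0.76 with slerp weights a = sin((1−f)δ)/sin δ ≈ 0.396, b = sin(fδ)/sin δ ≈ 0.965.
p = a·p₁ + b·p₂ ≈ (-0.497, 0.152, 0.855); φ = arcsin(p_z) ≈ 58.71°, λ = atan2(p_y, p_x) ≈ 163.01°.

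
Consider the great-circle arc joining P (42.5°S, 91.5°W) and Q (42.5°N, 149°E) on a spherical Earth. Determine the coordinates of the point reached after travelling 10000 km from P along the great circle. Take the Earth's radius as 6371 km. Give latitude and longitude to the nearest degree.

From cos δ = sin φ₁ sin φ₂ + cos φ₁ cos φ₂ cos Δλ, the central angle is δ ≈ 2.381 rad (136.4°). The total great-circle distance is δ·R ≈ 2.381 × 6371 ≈ 15166 km, so the target fraction is f = 10000/15166 ≈ 0.659.
Interpolate at f ≈ 0.659 with slerp weights a = sin((1−f)δ)/sin δ ≈ 1.051, b = sin(fδ)/sin δ ≈ 1.450.
p = a·p₁ + b·p₂ ≈ (-0.937, -0.224, 0.269); φ = arcsin(p_z) ≈ 15.63°, λ = atan2(p_y, p_x) ≈ -166.54°.

≈ (16°N, 167°W)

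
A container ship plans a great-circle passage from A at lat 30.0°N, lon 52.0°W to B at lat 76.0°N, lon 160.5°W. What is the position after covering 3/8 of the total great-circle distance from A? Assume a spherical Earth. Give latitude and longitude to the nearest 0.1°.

Write both endpoints as unit vectors p₁, p₂ with components (cos φ cos λ, cos φ sin λ, sin φ).
The central angle between the endpoints is δ = arccos(p₁·p₂) ≈ 1.139 rad (65.2°).
Interpolate at f = 3/8 with slerp weights a = sin((1−f)δ)/sin δ ≈ 0.719, b = sin(fδ)/sin δ ≈ 0.456.
p = a·p₁ + b·p₂ ≈ (0.279, -0.528, 0.802); φ = arcsin(p_z) ≈ 53.34°, λ = atan2(p_y, p_x) ≈ -62.09°.

≈ lat 53.3°N, lon 62.1°W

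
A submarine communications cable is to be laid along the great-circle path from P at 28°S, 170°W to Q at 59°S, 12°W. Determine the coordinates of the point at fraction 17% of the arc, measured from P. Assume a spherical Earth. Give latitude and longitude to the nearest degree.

≈ 43°S, 166°W

From cos δ = sin φ₁ sin φ₂ + cos φ₁ cos φ₂ cos Δλ, the central angle is δ ≈ 1.590 rad (91.1°).
Interpolate at f = 0.17 with slerp weights a = sin((1−f)δ)/sin δ ≈ 0.969, b = sin(fδ)/sin δ ≈ 0.267.
p = a·p₁ + b·p₂ ≈ (-0.708, -0.177, -0.684); φ = arcsin(p_z) ≈ -43.14°, λ = atan2(p_y, p_x) ≈ -165.95°.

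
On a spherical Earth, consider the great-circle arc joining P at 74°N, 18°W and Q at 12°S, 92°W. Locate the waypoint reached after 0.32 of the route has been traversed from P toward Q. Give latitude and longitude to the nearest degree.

≈ 51°N, 69°W

Write both endpoints as unit vectors p₁, p₂ with components (cos φ cos λ, cos φ sin λ, sin φ).
The central angle between the endpoints is δ = arccos(p₁·p₂) ≈ 1.697 rad (97.2°).
Interpolate at f = 0.32 with slerp weights a = sin((1−f)δ)/sin δ ≈ 0.922, b = sin(fδ)/sin δ ≈ 0.521.
p = a·p₁ + b·p₂ ≈ (0.224, -0.588, 0.778); φ = arcsin(p_z) ≈ 51.04°, λ = atan2(p_y, p_x) ≈ -69.15°.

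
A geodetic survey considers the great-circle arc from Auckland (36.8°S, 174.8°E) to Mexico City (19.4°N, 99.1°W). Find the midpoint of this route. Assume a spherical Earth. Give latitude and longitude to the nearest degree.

≈ 12°S, 138°W

Convert each endpoint to a unit vector on the sphere (x = cos φ cos λ, y = cos φ sin λ, z = sin φ).
The central angle between the endpoints is δ = arccos(p₁·p₂) ≈ 1.719 rad (98.5°).
Interpolate at f = 1/2 with slerp weights a = sin((1−f)δ)/sin δ ≈ 0.766, b = sin(fδ)/sin δ ≈ 0.766.
p = a·p₁ + b·p₂ ≈ (-0.725, -0.658, -0.204); φ = arcsin(p_z) ≈ -11.79°, λ = atan2(p_y, p_x) ≈ -137.79°.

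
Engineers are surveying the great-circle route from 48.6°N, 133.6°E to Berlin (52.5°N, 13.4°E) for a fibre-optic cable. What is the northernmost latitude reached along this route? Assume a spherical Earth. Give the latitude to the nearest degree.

≈ 68°N

The great circle lies in the plane with unit normal n̂ = (p₁ × p₂)/|p₁ × p₂|.
Here n̂_z ≈ -0.378; the vertex latitude is φ_max = arccos|n̂_z| ≈ 67.8°.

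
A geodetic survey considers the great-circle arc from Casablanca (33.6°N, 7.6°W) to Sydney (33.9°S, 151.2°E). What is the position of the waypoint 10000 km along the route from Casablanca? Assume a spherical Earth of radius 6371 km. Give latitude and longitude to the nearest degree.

From cos δ = sin φ₁ sin φ₂ + cos φ₁ cos φ₂ cos Δλ, the central angle is δ ≈ 2.834 rad (162.4°). The total great-circle distance is δ·R ≈ 2.834 × 6371 ≈ 18058 km, so the target fraction is f = 10000/18058 ≈ 0.554.
Interpolate at f ≈ 0.554 with slerp weights a = sin((1−f)δ)/sin δ ≈ 3.154, b = sin(fδ)/sin δ ≈ 3.308.
p = a·p₁ + b·p₂ ≈ (0.198, 0.975, -0.099); φ = arcsin(p_z) ≈ -5.70°, λ = atan2(p_y, p_x) ≈ 78.51°.

≈ 6°S, 79°E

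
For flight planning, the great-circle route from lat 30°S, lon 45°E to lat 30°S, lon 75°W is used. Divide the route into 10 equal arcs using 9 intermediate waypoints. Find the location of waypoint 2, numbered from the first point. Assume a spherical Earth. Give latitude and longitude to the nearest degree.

≈ lat 41°S, lon 25°E

Write both endpoints as unit vectors p₁, p₂ with components (cos φ cos λ, cos φ sin λ, sin φ).
The central angle between the endpoints is δ = arccos(p₁·p₂) ≈ 1.696 rad (97.2°).
Interpolate at f = 2/10 with slerp weights a = sin((1−f)δ)/sin δ ≈ 0.985, b = sin(fδ)/sin δ ≈ 0.335.
p = a·p₁ + b·p₂ ≈ (0.678, 0.323, -0.660); φ = arcsin(p_z) ≈ -41.31°, λ = atan2(p_y, p_x) ≈ 25.43°.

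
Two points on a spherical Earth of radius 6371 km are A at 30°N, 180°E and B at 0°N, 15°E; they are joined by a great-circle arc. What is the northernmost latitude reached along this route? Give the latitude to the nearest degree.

The great circle lies in the plane with unit normal n̂ = (p₁ × p₂)/|p₁ × p₂|.
Here n̂_z ≈ -0.409; the vertex latitude is φ_max = arccos|n̂_z| ≈ 65.9°.
Check via Clairaut: cos φ_max = |cos φ₁| · sin C = cos(30.0°)·sin(28.2°) ≈ 0.409, again giving ≈ 65.9°.

≈ 66°N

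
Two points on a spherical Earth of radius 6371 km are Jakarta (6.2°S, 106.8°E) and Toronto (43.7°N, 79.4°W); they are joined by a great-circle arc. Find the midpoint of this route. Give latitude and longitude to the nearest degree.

Convert each endpoint to a unit vector on the sphere (x = cos φ cos λ, y = cos φ sin λ, z = sin φ).
The central angle between the endpoints is δ = arccos(p₁·p₂) ≈ 2.480 rad (142.1°).
Interpolate at f = 1/2 with slerp weights a = sin((1−f)δ)/sin δ ≈ 1.540, b = sin(fδ)/sin δ ≈ 1.540.
p = a·p₁ + b·p₂ ≈ (-0.238, 0.371, 0.898); φ = arcsin(p_z) ≈ 63.84°, λ = atan2(p_y, p_x) ≈ 122.63°.

≈ 64°N, 123°E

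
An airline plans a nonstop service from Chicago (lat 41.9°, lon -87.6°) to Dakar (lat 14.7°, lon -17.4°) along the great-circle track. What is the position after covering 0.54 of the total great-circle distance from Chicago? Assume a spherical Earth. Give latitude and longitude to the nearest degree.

≈ lat 32°, lon -45°

Write both endpoints as unit vectors p₁, p₂ with components (cos φ cos λ, cos φ sin λ, sin φ).
The central angle between the endpoints is δ = arccos(p₁·p₂) ≈ 1.145 rad (65.6°).
Interpolate at f = 0.54 with slerp weights a = sin((1−f)δ)/sin δ ≈ 0.552, b = sin(fδ)/sin δ ≈ 0.636.
p = a·p₁ + b·p₂ ≈ (0.605, -0.595, 0.530); φ = arcsin(p_z) ≈ 32.01°, λ = atan2(p_y, p_x) ≈ -44.52°.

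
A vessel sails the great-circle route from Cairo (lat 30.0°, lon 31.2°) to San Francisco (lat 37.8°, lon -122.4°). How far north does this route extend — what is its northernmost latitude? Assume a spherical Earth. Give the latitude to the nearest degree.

The great circle lies in the plane with unit normal n̂ = (p₁ × p₂)/|p₁ × p₂|.
Here n̂_z ≈ -0.320; the vertex latitude is φ_max = arccos|n̂_z| ≈ 71.4°.

≈ 71°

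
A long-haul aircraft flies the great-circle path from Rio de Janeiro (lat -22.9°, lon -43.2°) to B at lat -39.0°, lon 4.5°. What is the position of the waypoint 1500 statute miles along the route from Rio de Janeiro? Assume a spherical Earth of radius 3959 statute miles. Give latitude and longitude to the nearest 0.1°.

≈ lat -33.2°, lon -21.5°

Convert each endpoint to a unit vector on the sphere (x = cos φ cos λ, y = cos φ sin λ, z = sin φ).
The central angle between the endpoints is δ = arccos(p₁·p₂) ≈ 0.757 rad (43.4°). The total great-circle distance is δ·R ≈ 0.757 × 3959 ≈ 2998 mi, so the target fraction is f = 1500/2998 ≈ 0.500.
Interpolate at f ≈ 0.500 with slerp weights a = sin((1−f)δ)/sin δ ≈ 0.538, b = sin(fδ)/sin δ ≈ 0.538.
p = a·p₁ + b·p₂ ≈ (0.778, -0.306, -0.548); φ = arcsin(p_z) ≈ -33.24°, λ = atan2(p_y, p_x) ≈ -21.48°.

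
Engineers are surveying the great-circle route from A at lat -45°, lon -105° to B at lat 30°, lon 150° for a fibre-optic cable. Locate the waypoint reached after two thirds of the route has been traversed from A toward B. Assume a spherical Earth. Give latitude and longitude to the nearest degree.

Write both endpoints as unit vectors p₁, p₂ with components (cos φ cos λ, cos φ sin λ, sin φ).
The central angle between the endpoints is δ = arccos(p₁·p₂) ≈ 2.108 rad (120.8°).
Interpolate at f = 2/3 with slerp weights a = sin((1−f)δ)/sin δ ≈ 0.752, b = sin(fδ)/sin δ ≈ 1.148.
p = a·p₁ + b·p₂ ≈ (-0.999, -0.017, 0.042); φ = arcsin(p_z) ≈ 2.41°, λ = atan2(p_y, p_x) ≈ -179.04°.

≈ lat 2°, lon -179°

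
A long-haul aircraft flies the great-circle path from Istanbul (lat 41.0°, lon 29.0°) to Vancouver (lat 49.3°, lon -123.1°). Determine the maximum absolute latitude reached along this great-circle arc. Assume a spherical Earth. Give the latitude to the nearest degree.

The great circle lies in the plane with unit normal n̂ = (p₁ × p₂)/|p₁ × p₂|.
Here n̂_z ≈ -0.231; the vertex latitude is φ_max = arccos|n̂_z| ≈ 76.7°.
Check via Clairaut: cos φ_max = |cos φ₁| · sin C = cos(41.0°)·sin(17.8°) ≈ 0.231, again giving ≈ 76.7°.

≈ 77°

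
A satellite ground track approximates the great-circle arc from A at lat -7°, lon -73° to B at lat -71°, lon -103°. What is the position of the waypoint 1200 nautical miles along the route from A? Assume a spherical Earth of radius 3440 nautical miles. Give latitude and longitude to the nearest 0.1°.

≈ lat -26.6°, lon -76.9°

Write both endpoints as unit vectors p₁, p₂ with components (cos φ cos λ, cos φ sin λ, sin φ).
The central angle between the endpoints is δ = arccos(p₁·p₂) ≈ 1.165 rad (66.7°). The total great-circle distance is δ·R ≈ 1.165 × 3440 ≈ 4006 nmi, so the target fraction is f = 1200/4006 ≈ 0.300.
Interpolate at f ≈ 0.300 with slerp weights a = sin((1−f)δ)/sin δ ≈ 0.793, b = sin(fδ)/sin δ ≈ 0.372.
p = a·p₁ + b·p₂ ≈ (0.203, -0.871, -0.448); φ = arcsin(p_z) ≈ -26.64°, λ = atan2(p_y, p_x) ≈ -76.89°.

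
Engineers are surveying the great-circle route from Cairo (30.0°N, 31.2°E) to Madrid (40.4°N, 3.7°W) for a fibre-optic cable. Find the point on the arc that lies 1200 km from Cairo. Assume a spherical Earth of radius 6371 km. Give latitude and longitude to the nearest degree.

≈ 35°N, 20°E

Convert each endpoint to a unit vector on the sphere (x = cos φ cos λ, y = cos φ sin λ, z = sin φ).
The central angle between the endpoints is δ = arccos(p₁·p₂) ≈ 0.526 rad (30.1°). The total great-circle distance is δ·R ≈ 0.526 × 6371 ≈ 3349 km, so the target fraction is f = 1200/3349 ≈ 0.358.
Interpolate at f ≈ 0.358 with slerp weights a = sin((1−f)δ)/sin δ ≈ 0.660, b = sin(fδ)/sin δ ≈ 0.373.
p = a·p₁ + b·p₂ ≈ (0.772, 0.278, 0.572); φ = arcsin(p_z) ≈ 34.86°, λ = atan2(p_y, p_x) ≈ 19.77°.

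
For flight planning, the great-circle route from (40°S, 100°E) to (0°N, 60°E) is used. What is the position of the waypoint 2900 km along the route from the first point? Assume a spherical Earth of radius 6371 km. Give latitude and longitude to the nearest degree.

Convert each endpoint to a unit vector on the sphere (x = cos φ cos λ, y = cos φ sin λ, z = sin φ).
The central angle between the endpoints is δ = arccos(p₁·p₂) ≈ 0.944 rad (54.1°). The total great-circle distance is δ·R ≈ 0.944 × 6371 ≈ 6012 km, so the target fraction is f = 2900/6012 ≈ 0.482.
Interpolate at f ≈ 0.482 with slerp weights a = sin((1−f)δ)/sin δ ≈ 0.580, b = sin(fδ)/sin δ ≈ 0.543.
p = a·p₁ + b·p₂ ≈ (0.194, 0.907, -0.373); φ = arcsin(p_z) ≈ -21.87°, λ = atan2(p_y, p_x) ≈ 77.91°.

≈ (22°S, 78°E)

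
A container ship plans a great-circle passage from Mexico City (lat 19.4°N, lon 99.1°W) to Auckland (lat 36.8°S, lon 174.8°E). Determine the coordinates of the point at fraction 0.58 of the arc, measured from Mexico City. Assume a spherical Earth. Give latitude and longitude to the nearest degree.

Write both endpoints as unit vectors p₁, p₂ with components (cos φ cos λ, cos φ sin λ, sin φ).
The central angle between the endpoints is δ = arccos(p₁·p₂) ≈ 1.719 rad (98.5°).
Interpolate at f = 0.58 with slerp weights a = sin((1−f)δ)/sin δ ≈ 0.668, b = sin(fδ)/sin δ ≈ 0.849.
p = a·p₁ + b·p₂ ≈ (-0.777, -0.561, -0.287); φ = arcsin(p_z) ≈ -16.66°, λ = atan2(p_y, p_x) ≈ -144.18°.

≈ lat 17°S, lon 144°W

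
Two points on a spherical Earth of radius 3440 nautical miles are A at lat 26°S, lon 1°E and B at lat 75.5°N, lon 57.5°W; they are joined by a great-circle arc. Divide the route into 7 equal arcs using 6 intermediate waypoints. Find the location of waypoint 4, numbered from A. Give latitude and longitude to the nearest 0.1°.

Convert each endpoint to a unit vector on the sphere (x = cos φ cos λ, y = cos φ sin λ, z = sin φ).
The central angle between the endpoints is δ = arccos(p₁·p₂) ≈ 1.883 rad (107.9°).
Interpolate at f = 4/7 with slerp weights a = sin((1−f)δ)/sin δ ≈ 0.759, b = sin(fδ)/sin δ ≈ 0.925.
p = a·p₁ + b·p₂ ≈ (0.806, -0.183, 0.563); φ = arcsin(p_z) ≈ 34.23°, λ = atan2(p_y, p_x) ≈ -12.81°.

≈ lat 34.2°N, lon 12.8°W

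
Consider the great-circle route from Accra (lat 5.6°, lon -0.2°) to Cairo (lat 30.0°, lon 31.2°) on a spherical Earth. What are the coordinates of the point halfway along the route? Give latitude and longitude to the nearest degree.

≈ lat 18°, lon 14°

Write both endpoints as unit vectors p₁, p₂ with components (cos φ cos λ, cos φ sin λ, sin φ).
The central angle between the endpoints is δ = arccos(p₁·p₂) ≈ 0.669 rad (38.3°).
Interpolate at f = 1/2 with slerp weights a = sin((1−f)δ)/sin δ ≈ 0.529, b = sin(fδ)/sin δ ≈ 0.529.
p = a·p₁ + b·p₂ ≈ (0.919, 0.236, 0.316); φ = arcsin(p_z) ≈ 18.44°, λ = atan2(p_y, p_x) ≈ 14.38°.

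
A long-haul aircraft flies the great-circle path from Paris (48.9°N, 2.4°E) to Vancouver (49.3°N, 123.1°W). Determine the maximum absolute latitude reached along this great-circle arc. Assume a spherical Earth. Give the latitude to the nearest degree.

≈ 68°N

The great circle lies in the plane with unit normal n̂ = (p₁ × p₂)/|p₁ × p₂|.
Here n̂_z ≈ -0.369; the vertex latitude is φ_max = arccos|n̂_z| ≈ 68.4°.
Check via Clairaut: cos φ_max = |cos φ₁| · sin C = cos(48.9°)·sin(34.1°) ≈ 0.369, again giving ≈ 68.4°.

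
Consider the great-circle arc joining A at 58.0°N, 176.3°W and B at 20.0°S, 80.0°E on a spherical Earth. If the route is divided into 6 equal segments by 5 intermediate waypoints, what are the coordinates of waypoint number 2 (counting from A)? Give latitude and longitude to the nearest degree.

≈ 42°N, 128°E

The haversine formula gives a central angle δ ≈ 1.991 rad (114.1°) between the endpoints.
Interpolate at f = 2/6 with slerp weights a = sin((1−f)δ)/sin δ ≈ 1.063, b = sin(fδ)/sin δ ≈ 0.675.
p = a·p₁ + b·p₂ ≈ (-0.452, 0.588, 0.671); φ = arcsin(p_z) ≈ 42.12°, λ = atan2(p_y, p_x) ≈ 127.55°.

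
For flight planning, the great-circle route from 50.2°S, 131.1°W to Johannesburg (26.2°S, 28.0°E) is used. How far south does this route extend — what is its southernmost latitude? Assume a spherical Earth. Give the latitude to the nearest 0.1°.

≈ 77.9°S

The great circle lies in the plane with unit normal n̂ = (p₁ × p₂)/|p₁ × p₂|.
Here n̂_z ≈ +0.209; the vertex latitude is φ_max = arccos|n̂_z| ≈ 77.9°.
Check via Clairaut: cos φ_max = |cos φ₁| · sin C = cos(50.2°)·sin(160.9°) ≈ 0.209, again giving ≈ 77.9°.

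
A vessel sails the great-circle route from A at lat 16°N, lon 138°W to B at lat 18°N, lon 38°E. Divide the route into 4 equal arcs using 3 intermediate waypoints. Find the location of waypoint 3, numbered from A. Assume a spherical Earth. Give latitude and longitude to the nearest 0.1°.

Convert each endpoint to a unit vector on the sphere (x = cos φ cos λ, y = cos φ sin λ, z = sin φ).
The central angle between the endpoints is δ = arccos(p₁·p₂) ≈ 2.544 rad (145.8°).
Interpolate at f = 3/4 with slerp weights a = sin((1−f)δ)/sin δ ≈ 1.056, b = sin(fδ)/sin δ ≈ 1.678.
p = a·p₁ + b·p₂ ≈ (0.503, 0.303, 0.810); φ = arcsin(p_z) ≈ 54.05°, λ = atan2(p_y, p_x) ≈ 31.07°.

≈ lat 54.0°N, lon 31.1°E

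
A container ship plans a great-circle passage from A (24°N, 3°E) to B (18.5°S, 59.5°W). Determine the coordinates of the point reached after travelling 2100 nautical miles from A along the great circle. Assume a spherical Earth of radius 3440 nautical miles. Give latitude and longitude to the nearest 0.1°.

Write both endpoints as unit vectors p₁, p₂ with components (cos φ cos λ, cos φ sin λ, sin φ).
The central angle between the endpoints is δ = arccos(p₁·p₂) ≈ 1.296 rad (74.3°). The total great-circle distance is δ·R ≈ 1.296 × 3440 ≈ 4460 nmi, so the target fraction is f = 2100/4460 ≈ 0.471.
Interpolate at f ≈ 0.471 with slerp weights a = sin((1−f)δ)/sin δ ≈ 0.658, b = sin(fδ)/sin δ ≈ 0.596.
p = a·p₁ + b·p₂ ≈ (0.887, -0.455, 0.079); φ = arcsin(p_z) ≈ 4.51°, λ = atan2(p_y, p_x) ≈ -27.17°.

≈ (4.5°N, 27.2°W)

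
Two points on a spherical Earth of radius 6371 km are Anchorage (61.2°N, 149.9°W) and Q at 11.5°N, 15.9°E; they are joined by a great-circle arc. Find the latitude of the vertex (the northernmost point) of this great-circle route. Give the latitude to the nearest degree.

The great circle lies in the plane with unit normal n̂ = (p₁ × p₂)/|p₁ × p₂|.
Here n̂_z ≈ +0.121; the vertex latitude is φ_max = arccos|n̂_z| ≈ 83.1°.
Check via Clairaut: cos φ_max = |cos φ₁| · sin C = cos(61.2°)·sin(14.5°) ≈ 0.121, again giving ≈ 83.1°.

≈ 83°N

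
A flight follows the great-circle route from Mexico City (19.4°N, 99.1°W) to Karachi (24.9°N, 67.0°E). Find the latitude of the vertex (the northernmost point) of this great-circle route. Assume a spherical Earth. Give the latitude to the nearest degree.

The great circle lies in the plane with unit normal n̂ = (p₁ × p₂)/|p₁ × p₂|.
Here n̂_z ≈ +0.284; the vertex latitude is φ_max = arccos|n̂_z| ≈ 73.5°.
Check via Clairaut: cos φ_max = |cos φ₁| · sin C = cos(19.4°)·sin(17.5°) ≈ 0.284, again giving ≈ 73.5°.

≈ 73°N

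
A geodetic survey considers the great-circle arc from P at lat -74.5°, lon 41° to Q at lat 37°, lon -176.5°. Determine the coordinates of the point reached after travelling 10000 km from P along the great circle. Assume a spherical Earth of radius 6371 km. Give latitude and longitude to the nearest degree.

≈ lat -11°, lon 173°

The haversine formula gives a central angle δ ≈ 2.418 rad (138.5°) between the endpoints. The total great-circle distance is δ·R ≈ 2.418 × 6371 ≈ 15403 km, so the target fraction is f = 10000/15403 ≈ 0.649.
Interpolate at f ≈ 0.649 with slerp weights a = sin((1−f)δ)/sin δ ≈ 1.132, b = sin(fδ)/sin δ ≈ 1.510.
p = a·p₁ + b·p₂ ≈ (-0.975, 0.125, -0.183); φ = arcsin(p_z) ≈ -10.52°, λ = atan2(p_y, p_x) ≈ 172.70°.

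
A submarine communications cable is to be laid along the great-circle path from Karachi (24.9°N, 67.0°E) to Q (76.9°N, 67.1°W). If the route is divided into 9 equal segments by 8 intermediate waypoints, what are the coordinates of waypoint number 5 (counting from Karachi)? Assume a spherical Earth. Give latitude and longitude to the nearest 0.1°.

≈ (65.1°N, 51.6°E)

Convert each endpoint to a unit vector on the sphere (x = cos φ cos λ, y = cos φ sin λ, z = sin φ).
The central angle between the endpoints is δ = arccos(p₁·p₂) ≈ 1.301 rad (74.5°).
Interpolate at f = 5/9 with slerp weights a = sin((1−f)δ)/sin δ ≈ 0.567, b = sin(fδ)/sin δ ≈ 0.686.
p = a·p₁ + b·p₂ ≈ (0.261, 0.330, 0.907); φ = arcsin(p_z) ≈ 65.10°, λ = atan2(p_y, p_x) ≈ 51.62°.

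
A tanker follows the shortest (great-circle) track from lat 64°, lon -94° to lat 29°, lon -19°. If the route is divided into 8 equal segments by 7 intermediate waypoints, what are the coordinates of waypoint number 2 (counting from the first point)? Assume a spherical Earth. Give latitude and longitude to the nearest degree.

Write both endpoints as unit vectors p₁, p₂ with components (cos φ cos λ, cos φ sin λ, sin φ).
The central angle between the endpoints is δ = arccos(p₁·p₂) ≈ 1.006 rad (57.7°).
Interpolate at f = 2/8 with slerp weights a = sin((1−f)δ)/sin δ ≈ 0.811, b = sin(fδ)/sin δ ≈ 0.295.
p = a·p₁ + b·p₂ ≈ (0.219, -0.439, 0.872); φ = arcsin(p_z) ≈ 60.65°, λ = atan2(p_y, p_x) ≈ -63.48°.

≈ lat 61°, lon -63°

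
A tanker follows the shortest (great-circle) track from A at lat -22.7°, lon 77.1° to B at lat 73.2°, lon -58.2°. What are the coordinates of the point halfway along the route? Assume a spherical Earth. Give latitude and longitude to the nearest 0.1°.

≈ lat 37.5°, lon 61.3°

The haversine formula gives a central angle δ ≈ 2.164 rad (124.0°) between the endpoints.
Interpolate at f = 1/2 with slerp weights a = sin((1−f)δ)/sin δ ≈ 1.065, b = sin(fδ)/sin δ ≈ 1.065.
p = a·p₁ + b·p₂ ≈ (0.381, 0.696, 0.608); φ = arcsin(p_z) ≈ 37.47°, λ = atan2(p_y, p_x) ≈ 61.27°.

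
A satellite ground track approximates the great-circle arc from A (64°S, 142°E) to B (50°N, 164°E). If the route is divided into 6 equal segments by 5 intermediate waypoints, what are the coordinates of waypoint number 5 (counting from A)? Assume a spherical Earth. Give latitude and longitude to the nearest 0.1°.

≈ (31.0°N, 160.0°E)

Write both endpoints as unit vectors p₁, p₂ with components (cos φ cos λ, cos φ sin λ, sin φ).
The central angle between the endpoints is δ = arccos(p₁·p₂) ≈ 2.012 rad (115.3°).
Interpolate at f = 5/6 with slerp weights a = sin((1−f)δ)/sin δ ≈ 0.364, b = sin(fδ)/sin δ ≈ 1.100.
p = a·p₁ + b·p₂ ≈ (-0.805, 0.293, 0.515); φ = arcsin(p_z) ≈ 31.02°, λ = atan2(p_y, p_x) ≈ 160.00°.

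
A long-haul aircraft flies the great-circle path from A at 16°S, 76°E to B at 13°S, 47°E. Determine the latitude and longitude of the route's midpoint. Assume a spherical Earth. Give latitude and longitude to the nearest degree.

Write both endpoints as unit vectors p₁, p₂ with components (cos φ cos λ, cos φ sin λ, sin φ).
The central angle between the endpoints is δ = arccos(p₁·p₂) ≈ 0.492 rad (28.2°).
Interpolate at f = 1/2 with slerp weights a = sin((1−f)δ)/sin δ ≈ 0.516, b = sin(fδ)/sin δ ≈ 0.516.
p = a·p₁ + b·p₂ ≈ (0.462, 0.848, -0.258); φ = arcsin(p_z) ≈ -14.96°, λ = atan2(p_y, p_x) ≈ 61.40°.

≈ 15°S, 61°E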